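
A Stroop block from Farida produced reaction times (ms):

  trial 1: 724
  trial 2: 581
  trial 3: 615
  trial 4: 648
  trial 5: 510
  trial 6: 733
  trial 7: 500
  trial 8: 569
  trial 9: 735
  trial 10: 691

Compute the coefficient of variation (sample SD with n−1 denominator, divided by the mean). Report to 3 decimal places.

0.142

n = 10, Σ = 6306, M = 630.6000
Σ(x−M)² = 72158.400; s = √(72158.400/9) = 89.5411
CV = 89.5411 / 630.6000 = 0.14199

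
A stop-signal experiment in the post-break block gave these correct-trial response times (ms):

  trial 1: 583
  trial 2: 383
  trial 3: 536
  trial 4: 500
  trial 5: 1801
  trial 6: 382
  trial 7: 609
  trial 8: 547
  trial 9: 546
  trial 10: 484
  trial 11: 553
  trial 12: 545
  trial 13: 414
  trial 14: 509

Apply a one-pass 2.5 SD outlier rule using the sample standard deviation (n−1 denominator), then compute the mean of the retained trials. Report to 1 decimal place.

507.0 ms

n = 14, ΣRT = 8392, M = 599.429
Σ(x−M)² = 1618767.43; s = √(1618767.43/13) = 352.875
Cutoffs: 599.429 ± 2.5·352.875 → [-282.8, 1481.6]
Outside: 1801 → excluded.
Retained (n=13): Σ = 6591, mean = 6591/13 = 507.000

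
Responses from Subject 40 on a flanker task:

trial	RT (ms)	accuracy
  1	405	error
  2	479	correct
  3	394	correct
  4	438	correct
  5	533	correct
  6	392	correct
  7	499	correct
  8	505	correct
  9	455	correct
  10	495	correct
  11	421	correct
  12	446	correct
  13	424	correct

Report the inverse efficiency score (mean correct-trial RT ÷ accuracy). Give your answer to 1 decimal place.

Correct trials (n=12): 479, 394, 438, 533, 392, 499, 505, 455, 495, 421, 446, 424
Mean correct RT = 5481/12 = 456.7500 ms
Proportion correct = 12/13
IES = 456.7500 / (12/13) = 494.812 ms

494.8 ms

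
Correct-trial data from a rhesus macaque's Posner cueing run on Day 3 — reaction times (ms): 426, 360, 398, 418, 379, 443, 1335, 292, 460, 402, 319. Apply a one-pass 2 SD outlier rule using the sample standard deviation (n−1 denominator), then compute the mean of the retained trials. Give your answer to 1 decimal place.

n = 11, ΣRT = 5232, M = 475.636
Σ(x−M)² = 838018.55; s = √(838018.55/10) = 289.485
Cutoffs: 475.636 ± 2·289.485 → [-103.3, 1054.6]
Outside: 1335 → excluded.
Retained (n=10): Σ = 3897, mean = 3897/10 = 389.700

389.7 ms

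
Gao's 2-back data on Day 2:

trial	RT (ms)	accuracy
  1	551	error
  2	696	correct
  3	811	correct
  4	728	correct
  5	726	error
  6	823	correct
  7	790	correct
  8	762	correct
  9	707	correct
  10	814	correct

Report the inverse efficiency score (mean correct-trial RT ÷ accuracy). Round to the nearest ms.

958 ms

Correct trials (n=8): 696, 811, 728, 823, 790, 762, 707, 814
Mean correct RT = 6131/8 = 766.3750 ms
Proportion correct = 8/10
IES = 766.3750 / (8/10) = 957.969 ms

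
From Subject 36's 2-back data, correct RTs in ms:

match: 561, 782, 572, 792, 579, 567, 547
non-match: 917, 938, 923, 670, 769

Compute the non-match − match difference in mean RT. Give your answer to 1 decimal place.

M(match) = 4400/7 = 628.571
M(non-match) = 4217/5 = 843.400
Difference = 843.400 − 628.571 = 214.829 ms

214.8 ms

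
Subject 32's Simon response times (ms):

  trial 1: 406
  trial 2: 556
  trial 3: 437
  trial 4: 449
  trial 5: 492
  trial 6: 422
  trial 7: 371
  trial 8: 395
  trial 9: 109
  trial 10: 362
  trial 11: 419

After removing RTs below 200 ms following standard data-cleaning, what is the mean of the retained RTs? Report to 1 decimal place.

Excluded: 109
Retained (n=10): Σ = 4309
Mean = 4309/10 = 430.9000

430.9 ms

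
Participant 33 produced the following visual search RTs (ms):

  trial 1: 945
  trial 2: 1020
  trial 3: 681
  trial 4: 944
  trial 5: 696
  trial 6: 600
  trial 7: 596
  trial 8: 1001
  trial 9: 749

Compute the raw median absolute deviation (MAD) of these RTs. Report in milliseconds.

153 ms

Sorted: 596, 600, 681, 696, 749, 944, 945, 1001, 1020 → median = 749
|x − 749|: 196, 271, 68, 195, 53, 149, 153, 252, 0
Sorted deviations: 0, 53, 68, 149, 153, 195, 196, 252, 271 → MAD = 153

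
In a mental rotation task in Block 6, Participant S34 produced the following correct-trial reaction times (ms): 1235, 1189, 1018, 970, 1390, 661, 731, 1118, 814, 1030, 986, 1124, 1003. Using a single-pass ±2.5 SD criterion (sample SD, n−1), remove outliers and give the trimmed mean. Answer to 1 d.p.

n = 13, ΣRT = 13269, M = 1020.692
Σ(x−M)² = 490986.77; s = √(490986.77/12) = 202.276
Cutoffs: 1020.692 ± 2.5·202.276 → [515.0, 1526.4]
No RTs fall outside the cutoffs; all 13 retained. Mean = 13269/13 = 1020.692

1020.7 ms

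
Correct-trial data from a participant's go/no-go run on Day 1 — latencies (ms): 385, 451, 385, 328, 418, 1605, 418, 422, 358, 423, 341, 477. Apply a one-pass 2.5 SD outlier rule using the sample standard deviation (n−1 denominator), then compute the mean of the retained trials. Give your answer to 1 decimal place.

400.5 ms

n = 12, ΣRT = 6011, M = 500.917
Σ(x−M)² = 1350884.92; s = √(1350884.92/11) = 350.439
Cutoffs: 500.917 ± 2.5·350.439 → [-375.2, 1377.0]
Outside: 1605 → excluded.
Retained (n=11): Σ = 4406, mean = 4406/11 = 400.545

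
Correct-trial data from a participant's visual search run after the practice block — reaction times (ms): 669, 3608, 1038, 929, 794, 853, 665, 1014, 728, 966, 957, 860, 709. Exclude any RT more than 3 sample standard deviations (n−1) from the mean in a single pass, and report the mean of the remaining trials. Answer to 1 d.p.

n = 13, ΣRT = 13790, M = 1060.769
Σ(x−M)² = 7227438.31; s = √(7227438.31/12) = 776.071
Cutoffs: 1060.769 ± 3·776.071 → [-1267.4, 3389.0]
Outside: 3608 → excluded.
Retained (n=12): Σ = 10182, mean = 10182/12 = 848.500

848.5 ms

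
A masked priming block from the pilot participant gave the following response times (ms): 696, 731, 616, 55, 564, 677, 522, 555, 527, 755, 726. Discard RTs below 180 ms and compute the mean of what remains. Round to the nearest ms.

637 ms

Excluded: 55
Retained (n=10): Σ = 6369
Mean = 6369/10 = 636.9000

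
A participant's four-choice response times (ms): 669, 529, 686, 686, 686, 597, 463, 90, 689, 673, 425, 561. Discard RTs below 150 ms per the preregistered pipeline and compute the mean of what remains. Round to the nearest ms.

606 ms

Excluded: 90
Retained (n=11): Σ = 6664
Mean = 6664/11 = 605.8182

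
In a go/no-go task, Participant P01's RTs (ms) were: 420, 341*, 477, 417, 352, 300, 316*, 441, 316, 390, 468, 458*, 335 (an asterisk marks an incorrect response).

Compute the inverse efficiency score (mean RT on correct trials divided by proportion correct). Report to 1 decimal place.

509.1 ms

Correct trials (n=10): 420, 477, 417, 352, 300, 441, 316, 390, 468, 335
Mean correct RT = 3916/10 = 391.6000 ms
Proportion correct = 10/13
IES = 391.6000 / (10/13) = 509.080 ms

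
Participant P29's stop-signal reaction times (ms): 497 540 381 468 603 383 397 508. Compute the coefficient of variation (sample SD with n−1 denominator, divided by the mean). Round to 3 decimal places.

0.171

n = 8, Σ = 3777, M = 472.1250
Σ(x−M)² = 45548.875; s = √(45548.875/7) = 80.6659
CV = 80.6659 / 472.1250 = 0.17086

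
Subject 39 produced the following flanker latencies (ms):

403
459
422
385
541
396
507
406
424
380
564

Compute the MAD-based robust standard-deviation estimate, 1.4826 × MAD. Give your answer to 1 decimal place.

Sorted: 380, 385, 396, 403, 406, 422, 424, 459, 507, 541, 564 → median = 422
|x − 422| sorted: 0, 2, 16, 19, 26, 37, 37, 42, 85, 119, 142 → MAD = 37
Robust SD ≈ 1.4826 × 37 = 54.856

54.9 ms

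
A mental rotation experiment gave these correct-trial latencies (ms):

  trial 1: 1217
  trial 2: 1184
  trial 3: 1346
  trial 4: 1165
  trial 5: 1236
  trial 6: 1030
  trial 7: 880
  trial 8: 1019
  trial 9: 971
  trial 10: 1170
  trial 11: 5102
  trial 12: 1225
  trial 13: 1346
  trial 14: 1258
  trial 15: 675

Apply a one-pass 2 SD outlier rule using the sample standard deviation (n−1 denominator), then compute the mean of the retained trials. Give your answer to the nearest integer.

n = 15, ΣRT = 20824, M = 1388.267
Σ(x−M)² = 15236652.93; s = √(15236652.93/14) = 1043.232
Cutoffs: 1388.267 ± 2·1043.232 → [-698.2, 3474.7]
Outside: 5102 → excluded.
Retained (n=14): Σ = 15722, mean = 15722/14 = 1123.000

1123 ms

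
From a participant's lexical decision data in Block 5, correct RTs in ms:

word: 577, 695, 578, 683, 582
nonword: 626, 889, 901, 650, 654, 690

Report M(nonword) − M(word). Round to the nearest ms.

M(word) = 3115/5 = 623.000
M(nonword) = 4410/6 = 735.000
Difference = 735.000 − 623.000 = 112.000 ms

112 ms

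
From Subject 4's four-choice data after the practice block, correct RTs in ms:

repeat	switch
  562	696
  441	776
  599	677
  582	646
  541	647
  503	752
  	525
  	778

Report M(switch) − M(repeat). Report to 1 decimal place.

149.1 ms

M(repeat) = 3228/6 = 538.000
M(switch) = 5497/8 = 687.125
Difference = 687.125 − 538.000 = 149.125 ms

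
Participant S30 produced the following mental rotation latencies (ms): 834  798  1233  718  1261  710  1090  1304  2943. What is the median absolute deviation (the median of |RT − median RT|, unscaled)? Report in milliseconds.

256 ms

Sorted: 710, 718, 798, 834, 1090, 1233, 1261, 1304, 2943 → median = 1090
|x − 1090|: 256, 292, 143, 372, 171, 380, 0, 214, 1853
Sorted deviations: 0, 143, 171, 214, 256, 292, 372, 380, 1853 → MAD = 256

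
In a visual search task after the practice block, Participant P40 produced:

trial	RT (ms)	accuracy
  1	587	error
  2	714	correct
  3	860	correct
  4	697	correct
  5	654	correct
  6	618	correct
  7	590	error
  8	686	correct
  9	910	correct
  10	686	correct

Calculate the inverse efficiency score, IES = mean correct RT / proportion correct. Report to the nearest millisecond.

910 ms

Correct trials (n=8): 714, 860, 697, 654, 618, 686, 910, 686
Mean correct RT = 5825/8 = 728.1250 ms
Proportion correct = 8/10
IES = 728.1250 / (8/10) = 910.156 ms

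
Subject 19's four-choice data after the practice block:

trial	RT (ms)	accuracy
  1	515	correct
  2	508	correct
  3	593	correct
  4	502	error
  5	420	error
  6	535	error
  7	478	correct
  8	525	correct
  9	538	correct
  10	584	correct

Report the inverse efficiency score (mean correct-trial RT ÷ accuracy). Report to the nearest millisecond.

Correct trials (n=7): 515, 508, 593, 478, 525, 538, 584
Mean correct RT = 3741/7 = 534.4286 ms
Proportion correct = 7/10
IES = 534.4286 / (7/10) = 763.469 ms

763 ms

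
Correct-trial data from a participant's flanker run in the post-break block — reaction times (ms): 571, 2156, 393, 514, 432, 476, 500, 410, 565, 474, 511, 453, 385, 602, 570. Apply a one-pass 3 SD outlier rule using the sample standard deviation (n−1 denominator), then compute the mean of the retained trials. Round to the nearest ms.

n = 15, ΣRT = 9012, M = 600.800
Σ(x−M)² = 2655672.40; s = √(2655672.40/14) = 435.535
Cutoffs: 600.800 ± 3·435.535 → [-705.8, 1907.4]
Outside: 2156 → excluded.
Retained (n=14): Σ = 6856, mean = 6856/14 = 489.714

490 ms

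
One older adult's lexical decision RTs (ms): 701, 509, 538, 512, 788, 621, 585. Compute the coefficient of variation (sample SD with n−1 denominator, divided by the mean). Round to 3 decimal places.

n = 7, Σ = 4254, M = 607.7143
Σ(x−M)² = 65663.429; s = √(65663.429/6) = 104.6131
CV = 104.6131 / 607.7143 = 0.17214

0.172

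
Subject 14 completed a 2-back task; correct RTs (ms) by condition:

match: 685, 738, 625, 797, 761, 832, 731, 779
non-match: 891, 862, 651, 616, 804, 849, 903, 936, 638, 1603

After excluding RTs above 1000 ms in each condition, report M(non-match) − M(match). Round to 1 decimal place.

non-match: exclude 1603
M(match) = 5948/8 = 743.500
M(non-match) = 7150/9 = 794.444
Difference = 794.444 − 743.500 = 50.944 ms

50.9 ms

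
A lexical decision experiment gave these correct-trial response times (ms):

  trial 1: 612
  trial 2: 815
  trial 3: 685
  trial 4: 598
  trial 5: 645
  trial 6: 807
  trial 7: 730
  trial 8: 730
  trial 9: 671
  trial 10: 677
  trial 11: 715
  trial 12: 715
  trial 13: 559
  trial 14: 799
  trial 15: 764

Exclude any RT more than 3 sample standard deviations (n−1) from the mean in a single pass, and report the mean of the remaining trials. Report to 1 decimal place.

701.5 ms

n = 15, ΣRT = 10522, M = 701.467
Σ(x−M)² = 83437.73; s = √(83437.73/14) = 77.200
Cutoffs: 701.467 ± 3·77.200 → [469.9, 933.1]
No RTs fall outside the cutoffs; all 15 retained. Mean = 10522/15 = 701.467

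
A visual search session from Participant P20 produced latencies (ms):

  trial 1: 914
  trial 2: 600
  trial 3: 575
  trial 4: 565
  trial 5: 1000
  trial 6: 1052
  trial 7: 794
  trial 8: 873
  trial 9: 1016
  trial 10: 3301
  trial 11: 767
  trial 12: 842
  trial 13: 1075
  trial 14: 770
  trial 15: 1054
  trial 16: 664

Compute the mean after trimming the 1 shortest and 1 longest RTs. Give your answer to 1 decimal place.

Sorted: 565, 575, 600, 664, 767, 770, 794, 842, 873, 914, 1000, 1016, 1052, 1054, 1075, 3301
Drop lowest 1 (565) and highest 1 (3301)
Remaining (n=14): Σ = 11996, mean = 11996/14 = 856.857

856.9 ms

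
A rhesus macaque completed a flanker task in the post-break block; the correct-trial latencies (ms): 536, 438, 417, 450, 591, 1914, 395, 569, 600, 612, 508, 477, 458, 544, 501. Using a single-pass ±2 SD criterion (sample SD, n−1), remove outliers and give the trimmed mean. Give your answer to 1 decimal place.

n = 15, ΣRT = 9010, M = 600.667
Σ(x−M)² = 1912823.33; s = √(1912823.33/14) = 369.635
Cutoffs: 600.667 ± 2·369.635 → [-138.6, 1339.9]
Outside: 1914 → excluded.
Retained (n=14): Σ = 7096, mean = 7096/14 = 506.857

506.9 ms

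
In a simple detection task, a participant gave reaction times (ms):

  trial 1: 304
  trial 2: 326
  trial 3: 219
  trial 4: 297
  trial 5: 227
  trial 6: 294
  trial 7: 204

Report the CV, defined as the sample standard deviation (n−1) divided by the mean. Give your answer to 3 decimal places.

0.183

n = 7, Σ = 1871, M = 267.2857
Σ(x−M)² = 14351.429; s = √(14351.429/6) = 48.9071
CV = 48.9071 / 267.2857 = 0.18298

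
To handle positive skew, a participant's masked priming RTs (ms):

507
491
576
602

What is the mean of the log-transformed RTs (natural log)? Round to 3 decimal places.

ln(RT): 6.2285, 6.1964, 6.3561, 6.4003
Σ ln(RT) = 25.1813
Mean = 25.1813/4 = 6.29533

6.295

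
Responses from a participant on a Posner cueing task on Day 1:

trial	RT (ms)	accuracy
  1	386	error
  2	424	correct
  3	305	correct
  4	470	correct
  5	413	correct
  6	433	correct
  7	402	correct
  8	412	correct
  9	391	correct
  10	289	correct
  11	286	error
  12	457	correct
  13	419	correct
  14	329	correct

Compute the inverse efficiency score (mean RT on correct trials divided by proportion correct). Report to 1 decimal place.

Correct trials (n=12): 424, 305, 470, 413, 433, 402, 412, 391, 289, 457, 419, 329
Mean correct RT = 4744/12 = 395.3333 ms
Proportion correct = 12/14
IES = 395.3333 / (12/14) = 461.222 ms

461.2 ms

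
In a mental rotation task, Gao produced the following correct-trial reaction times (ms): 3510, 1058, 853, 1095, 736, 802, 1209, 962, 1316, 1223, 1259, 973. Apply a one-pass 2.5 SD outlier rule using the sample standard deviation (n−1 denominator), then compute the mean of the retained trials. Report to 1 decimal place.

1044.2 ms

n = 12, ΣRT = 14996, M = 1249.667
Σ(x−M)² = 5957516.67; s = √(5957516.67/11) = 735.930
Cutoffs: 1249.667 ± 2.5·735.930 → [-590.2, 3089.5]
Outside: 3510 → excluded.
Retained (n=11): Σ = 11486, mean = 11486/11 = 1044.182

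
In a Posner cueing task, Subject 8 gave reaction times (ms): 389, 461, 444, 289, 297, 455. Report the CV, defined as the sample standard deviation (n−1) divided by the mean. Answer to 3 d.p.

0.202

n = 6, Σ = 2335, M = 389.1667
Σ(x−M)² = 31028.833; s = √(31028.833/5) = 78.7767
CV = 78.7767 / 389.1667 = 0.20242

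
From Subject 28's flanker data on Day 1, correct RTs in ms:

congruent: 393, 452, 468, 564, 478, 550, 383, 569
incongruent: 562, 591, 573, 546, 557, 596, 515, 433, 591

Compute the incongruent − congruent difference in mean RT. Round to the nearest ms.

M(congruent) = 3857/8 = 482.125
M(incongruent) = 4964/9 = 551.556
Difference = 551.556 − 482.125 = 69.431 ms

69 ms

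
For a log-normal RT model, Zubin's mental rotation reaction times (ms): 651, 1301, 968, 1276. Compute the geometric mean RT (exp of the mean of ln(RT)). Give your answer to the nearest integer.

ln(RT): 6.4785, 7.1709, 6.8752, 7.1515
Mean ln(RT) = 27.6761/4 = 6.91903
Geometric mean = exp(6.91903) = 1011.34 ms

1011 ms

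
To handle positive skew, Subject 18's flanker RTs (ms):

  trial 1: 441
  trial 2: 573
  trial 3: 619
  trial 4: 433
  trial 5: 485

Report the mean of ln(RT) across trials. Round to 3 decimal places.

6.225

ln(RT): 6.0890, 6.3509, 6.4281, 6.0707, 6.1841
Σ ln(RT) = 31.1229
Mean = 31.1229/5 = 6.22458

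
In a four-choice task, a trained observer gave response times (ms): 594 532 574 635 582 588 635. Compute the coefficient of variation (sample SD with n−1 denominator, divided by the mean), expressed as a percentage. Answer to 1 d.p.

n = 7, Σ = 4140, M = 591.4286
Σ(x−M)² = 7739.714; s = √(7739.714/6) = 35.9159
CV = 35.9159 / 591.4286 = 0.06073 = 6.073%

6.1%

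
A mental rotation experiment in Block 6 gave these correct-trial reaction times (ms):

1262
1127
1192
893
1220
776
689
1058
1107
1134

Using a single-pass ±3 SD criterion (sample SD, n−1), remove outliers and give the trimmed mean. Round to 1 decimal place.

1045.8 ms

n = 10, ΣRT = 10458, M = 1045.800
Σ(x−M)² = 340175.60; s = √(340175.60/9) = 194.415
Cutoffs: 1045.800 ± 3·194.415 → [462.6, 1629.0]
No RTs fall outside the cutoffs; all 10 retained. Mean = 10458/10 = 1045.800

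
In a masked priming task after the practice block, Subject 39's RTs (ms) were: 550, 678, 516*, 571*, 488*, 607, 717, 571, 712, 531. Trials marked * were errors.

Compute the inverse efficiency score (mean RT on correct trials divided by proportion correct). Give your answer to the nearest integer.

891 ms

Correct trials (n=7): 550, 678, 607, 717, 571, 712, 531
Mean correct RT = 4366/7 = 623.7143 ms
Proportion correct = 7/10
IES = 623.7143 / (7/10) = 891.020 ms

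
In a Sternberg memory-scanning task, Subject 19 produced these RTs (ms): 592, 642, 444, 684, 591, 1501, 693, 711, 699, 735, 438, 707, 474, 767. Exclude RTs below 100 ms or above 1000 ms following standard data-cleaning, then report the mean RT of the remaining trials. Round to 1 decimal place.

Excluded: 1501
Retained (n=13): Σ = 8177
Mean = 8177/13 = 629.0000

629.0 ms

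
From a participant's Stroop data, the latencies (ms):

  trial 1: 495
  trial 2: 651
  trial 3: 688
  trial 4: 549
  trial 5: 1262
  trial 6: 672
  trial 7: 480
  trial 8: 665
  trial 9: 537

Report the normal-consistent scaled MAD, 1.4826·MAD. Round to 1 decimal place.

151.2 ms

Sorted: 480, 495, 537, 549, 651, 665, 672, 688, 1262 → median = 651
|x − 651| sorted: 0, 14, 21, 37, 102, 114, 156, 171, 611 → MAD = 102
Robust SD ≈ 1.4826 × 102 = 151.225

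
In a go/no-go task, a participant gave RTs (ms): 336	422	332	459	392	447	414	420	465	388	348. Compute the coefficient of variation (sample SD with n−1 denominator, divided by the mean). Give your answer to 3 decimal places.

n = 11, Σ = 4423, M = 402.0909
Σ(x−M)² = 22578.909; s = √(22578.909/10) = 47.5173
CV = 47.5173 / 402.0909 = 0.11818

0.118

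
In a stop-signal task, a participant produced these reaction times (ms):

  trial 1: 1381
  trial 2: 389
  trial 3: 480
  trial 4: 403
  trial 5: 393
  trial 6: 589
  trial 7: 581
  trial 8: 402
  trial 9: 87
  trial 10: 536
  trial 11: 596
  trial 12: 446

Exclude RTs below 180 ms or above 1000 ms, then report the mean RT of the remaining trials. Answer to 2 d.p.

481.50 ms

Excluded: 87, 1381
Retained (n=10): Σ = 4815
Mean = 4815/10 = 481.5000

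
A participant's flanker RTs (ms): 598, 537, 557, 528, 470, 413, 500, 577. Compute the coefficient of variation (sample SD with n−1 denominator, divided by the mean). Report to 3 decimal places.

n = 8, Σ = 4180, M = 522.5000
Σ(x−M)² = 25354.000; s = √(25354.000/7) = 60.1831
CV = 60.1831 / 522.5000 = 0.11518

0.115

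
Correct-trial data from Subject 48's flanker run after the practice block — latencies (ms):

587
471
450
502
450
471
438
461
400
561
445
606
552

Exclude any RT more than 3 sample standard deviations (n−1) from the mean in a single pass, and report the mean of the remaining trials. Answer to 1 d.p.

491.8 ms

n = 13, ΣRT = 6394, M = 491.846
Σ(x−M)² = 49441.69; s = √(49441.69/12) = 64.188
Cutoffs: 491.846 ± 3·64.188 → [299.3, 684.4]
No RTs fall outside the cutoffs; all 13 retained. Mean = 6394/13 = 491.846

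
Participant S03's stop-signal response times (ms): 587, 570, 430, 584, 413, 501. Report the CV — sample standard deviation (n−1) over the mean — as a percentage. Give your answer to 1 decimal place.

n = 6, Σ = 3085, M = 514.1667
Σ(x−M)² = 30790.833; s = √(30790.833/5) = 78.4740
CV = 78.4740 / 514.1667 = 0.15262 = 15.262%

15.3%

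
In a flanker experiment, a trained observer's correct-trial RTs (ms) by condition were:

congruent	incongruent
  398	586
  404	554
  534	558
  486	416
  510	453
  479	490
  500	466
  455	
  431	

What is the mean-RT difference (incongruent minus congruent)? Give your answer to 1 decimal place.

37.0 ms

M(congruent) = 4197/9 = 466.333
M(incongruent) = 3523/7 = 503.286
Difference = 503.286 − 466.333 = 36.952 ms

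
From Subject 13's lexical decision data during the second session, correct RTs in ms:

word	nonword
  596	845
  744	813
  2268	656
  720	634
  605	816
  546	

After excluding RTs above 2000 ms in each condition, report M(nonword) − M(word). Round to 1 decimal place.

110.6 ms

word: exclude 2268
M(word) = 3211/5 = 642.200
M(nonword) = 3764/5 = 752.800
Difference = 752.800 − 642.200 = 110.600 ms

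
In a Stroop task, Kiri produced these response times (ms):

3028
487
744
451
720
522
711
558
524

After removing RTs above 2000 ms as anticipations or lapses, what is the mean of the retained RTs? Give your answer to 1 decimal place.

Excluded: 3028
Retained (n=8): Σ = 4717
Mean = 4717/8 = 589.6250

589.6 ms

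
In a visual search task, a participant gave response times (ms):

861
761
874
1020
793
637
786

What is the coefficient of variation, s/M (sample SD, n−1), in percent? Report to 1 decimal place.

14.4%

n = 7, Σ = 5732, M = 818.8571
Σ(x−M)² = 83442.857; s = √(83442.857/6) = 117.9285
CV = 117.9285 / 818.8571 = 0.14402 = 14.402%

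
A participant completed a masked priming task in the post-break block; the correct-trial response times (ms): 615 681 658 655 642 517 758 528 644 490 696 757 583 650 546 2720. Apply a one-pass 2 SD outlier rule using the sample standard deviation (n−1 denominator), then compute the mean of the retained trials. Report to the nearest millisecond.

628 ms

n = 16, ΣRT = 12140, M = 758.750
Σ(x−M)² = 4196757.00; s = √(4196757.00/15) = 528.946
Cutoffs: 758.750 ± 2·528.946 → [-299.1, 1816.6]
Outside: 2720 → excluded.
Retained (n=15): Σ = 9420, mean = 9420/15 = 628.000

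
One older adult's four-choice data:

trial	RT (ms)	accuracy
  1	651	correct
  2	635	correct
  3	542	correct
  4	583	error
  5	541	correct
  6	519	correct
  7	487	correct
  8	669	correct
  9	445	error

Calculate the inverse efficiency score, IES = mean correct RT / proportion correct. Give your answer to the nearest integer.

743 ms

Correct trials (n=7): 651, 635, 542, 541, 519, 487, 669
Mean correct RT = 4044/7 = 577.7143 ms
Proportion correct = 7/9
IES = 577.7143 / (7/9) = 742.776 ms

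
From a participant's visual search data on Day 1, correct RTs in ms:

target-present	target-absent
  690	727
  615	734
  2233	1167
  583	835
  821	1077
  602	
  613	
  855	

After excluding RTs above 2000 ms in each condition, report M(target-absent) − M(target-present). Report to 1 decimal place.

target-present: exclude 2233
M(target-present) = 4779/7 = 682.714
M(target-absent) = 4540/5 = 908.000
Difference = 908.000 − 682.714 = 225.286 ms

225.3 ms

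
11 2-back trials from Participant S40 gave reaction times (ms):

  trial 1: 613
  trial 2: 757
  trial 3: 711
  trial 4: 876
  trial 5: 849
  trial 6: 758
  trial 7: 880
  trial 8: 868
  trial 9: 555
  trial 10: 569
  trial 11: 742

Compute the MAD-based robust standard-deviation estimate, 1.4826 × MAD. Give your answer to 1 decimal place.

164.6 ms

Sorted: 555, 569, 613, 711, 742, 757, 758, 849, 868, 876, 880 → median = 757
|x − 757| sorted: 0, 1, 15, 46, 92, 111, 119, 123, 144, 188, 202 → MAD = 111
Robust SD ≈ 1.4826 × 111 = 164.569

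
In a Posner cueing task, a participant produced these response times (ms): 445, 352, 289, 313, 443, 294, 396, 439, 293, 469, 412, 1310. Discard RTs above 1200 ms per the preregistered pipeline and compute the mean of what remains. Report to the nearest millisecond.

Excluded: 1310
Retained (n=11): Σ = 4145
Mean = 4145/11 = 376.8182

377 ms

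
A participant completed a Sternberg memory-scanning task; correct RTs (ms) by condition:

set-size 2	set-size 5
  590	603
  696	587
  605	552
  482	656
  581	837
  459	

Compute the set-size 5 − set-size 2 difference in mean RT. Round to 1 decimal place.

78.2 ms

M(set-size 2) = 3413/6 = 568.833
M(set-size 5) = 3235/5 = 647.000
Difference = 647.000 − 568.833 = 78.167 ms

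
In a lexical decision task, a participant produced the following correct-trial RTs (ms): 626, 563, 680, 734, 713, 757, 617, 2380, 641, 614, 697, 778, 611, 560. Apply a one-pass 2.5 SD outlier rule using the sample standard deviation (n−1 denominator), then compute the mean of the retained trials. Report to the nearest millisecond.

661 ms

n = 14, ΣRT = 10971, M = 783.643
Σ(x−M)² = 2805053.21; s = √(2805053.21/13) = 464.514
Cutoffs: 783.643 ± 2.5·464.514 → [-377.6, 1944.9]
Outside: 2380 → excluded.
Retained (n=13): Σ = 8591, mean = 8591/13 = 660.846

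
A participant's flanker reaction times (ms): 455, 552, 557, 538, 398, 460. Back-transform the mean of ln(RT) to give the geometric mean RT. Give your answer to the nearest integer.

490 ms

ln(RT): 6.1203, 6.3135, 6.3226, 6.2879, 5.9865, 6.1312
Mean ln(RT) = 37.1619/6 = 6.19366
Geometric mean = exp(6.19366) = 489.63 ms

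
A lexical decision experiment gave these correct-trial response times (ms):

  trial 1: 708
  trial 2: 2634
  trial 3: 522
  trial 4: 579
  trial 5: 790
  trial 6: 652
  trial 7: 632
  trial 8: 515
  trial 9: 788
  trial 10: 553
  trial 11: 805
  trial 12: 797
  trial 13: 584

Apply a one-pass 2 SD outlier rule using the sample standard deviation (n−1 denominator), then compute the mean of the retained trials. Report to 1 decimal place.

n = 13, ΣRT = 10559, M = 812.231
Σ(x−M)² = 3735496.31; s = √(3735496.31/12) = 557.935
Cutoffs: 812.231 ± 2·557.935 → [-303.6, 1928.1]
Outside: 2634 → excluded.
Retained (n=12): Σ = 7925, mean = 7925/12 = 660.417

660.4 ms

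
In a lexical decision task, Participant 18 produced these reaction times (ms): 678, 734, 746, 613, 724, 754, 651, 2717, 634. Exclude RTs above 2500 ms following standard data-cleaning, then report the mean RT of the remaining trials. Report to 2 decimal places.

691.75 ms

Excluded: 2717
Retained (n=8): Σ = 5534
Mean = 5534/8 = 691.7500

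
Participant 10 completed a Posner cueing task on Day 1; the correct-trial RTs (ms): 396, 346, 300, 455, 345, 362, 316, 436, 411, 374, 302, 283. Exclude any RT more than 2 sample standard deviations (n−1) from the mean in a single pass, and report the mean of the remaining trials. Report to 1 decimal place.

n = 12, ΣRT = 4326, M = 360.500
Σ(x−M)² = 34145.00; s = √(34145.00/11) = 55.714
Cutoffs: 360.500 ± 2·55.714 → [249.1, 471.9]
No RTs fall outside the cutoffs; all 12 retained. Mean = 4326/12 = 360.500

360.5 ms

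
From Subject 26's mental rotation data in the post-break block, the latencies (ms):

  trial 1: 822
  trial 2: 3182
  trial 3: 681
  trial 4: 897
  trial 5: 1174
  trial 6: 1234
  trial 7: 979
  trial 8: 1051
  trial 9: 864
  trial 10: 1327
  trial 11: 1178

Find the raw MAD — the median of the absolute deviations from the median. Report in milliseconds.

Sorted: 681, 822, 864, 897, 979, 1051, 1174, 1178, 1234, 1327, 3182 → median = 1051
|x − 1051|: 229, 2131, 370, 154, 123, 183, 72, 0, 187, 276, 127
Sorted deviations: 0, 72, 123, 127, 154, 183, 187, 229, 276, 370, 2131 → MAD = 183

183 ms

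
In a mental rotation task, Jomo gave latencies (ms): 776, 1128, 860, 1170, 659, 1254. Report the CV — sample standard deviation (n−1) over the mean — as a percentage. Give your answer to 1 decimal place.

24.8%

n = 6, Σ = 5847, M = 974.5000
Σ(x−M)² = 291955.500; s = √(291955.500/5) = 241.6425
CV = 241.6425 / 974.5000 = 0.24797 = 24.797%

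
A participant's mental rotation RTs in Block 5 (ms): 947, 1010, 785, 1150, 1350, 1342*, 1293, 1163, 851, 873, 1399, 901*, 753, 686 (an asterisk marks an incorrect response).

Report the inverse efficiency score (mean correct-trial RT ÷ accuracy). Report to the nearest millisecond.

Correct trials (n=12): 947, 1010, 785, 1150, 1350, 1293, 1163, 851, 873, 1399, 753, 686
Mean correct RT = 12260/12 = 1021.6667 ms
Proportion correct = 12/14
IES = 1021.6667 / (12/14) = 1191.944 ms

1192 ms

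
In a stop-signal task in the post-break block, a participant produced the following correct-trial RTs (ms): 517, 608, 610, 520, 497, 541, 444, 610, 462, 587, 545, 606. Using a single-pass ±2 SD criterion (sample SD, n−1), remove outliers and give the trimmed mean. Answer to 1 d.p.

n = 12, ΣRT = 6547, M = 545.583
Σ(x−M)² = 38718.92; s = √(38718.92/11) = 59.329
Cutoffs: 545.583 ± 2·59.329 → [426.9, 664.2]
No RTs fall outside the cutoffs; all 12 retained. Mean = 6547/12 = 545.583

545.6 ms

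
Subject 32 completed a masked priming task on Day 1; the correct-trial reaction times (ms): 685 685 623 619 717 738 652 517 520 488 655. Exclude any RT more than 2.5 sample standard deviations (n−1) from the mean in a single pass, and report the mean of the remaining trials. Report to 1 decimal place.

n = 11, ΣRT = 6899, M = 627.182
Σ(x−M)² = 71507.64; s = √(71507.64/10) = 84.562
Cutoffs: 627.182 ± 2.5·84.562 → [415.8, 838.6]
No RTs fall outside the cutoffs; all 11 retained. Mean = 6899/11 = 627.182

627.2 ms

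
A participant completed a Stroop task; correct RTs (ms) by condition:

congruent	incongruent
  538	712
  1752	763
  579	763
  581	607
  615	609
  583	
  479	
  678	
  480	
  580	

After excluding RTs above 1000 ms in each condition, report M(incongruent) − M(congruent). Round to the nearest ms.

123 ms

congruent: exclude 1752
M(congruent) = 5113/9 = 568.111
M(incongruent) = 3454/5 = 690.800
Difference = 690.800 − 568.111 = 122.689 ms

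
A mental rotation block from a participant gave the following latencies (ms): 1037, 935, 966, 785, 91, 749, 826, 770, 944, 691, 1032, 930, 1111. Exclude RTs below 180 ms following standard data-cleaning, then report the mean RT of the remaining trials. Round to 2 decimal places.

Excluded: 91
Retained (n=12): Σ = 10776
Mean = 10776/12 = 898.0000

898.00 ms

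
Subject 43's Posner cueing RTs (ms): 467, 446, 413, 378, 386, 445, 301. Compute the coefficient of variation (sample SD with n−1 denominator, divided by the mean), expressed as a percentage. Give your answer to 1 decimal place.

n = 7, Σ = 2836, M = 405.1429
Σ(x−M)² = 19094.857; s = √(19094.857/6) = 56.4134
CV = 56.4134 / 405.1429 = 0.13924 = 13.924%

13.9%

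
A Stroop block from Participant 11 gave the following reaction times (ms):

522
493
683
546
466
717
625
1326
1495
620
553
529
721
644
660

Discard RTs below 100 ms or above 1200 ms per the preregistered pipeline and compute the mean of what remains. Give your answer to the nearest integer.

598 ms

Excluded: 1326, 1495
Retained (n=13): Σ = 7779
Mean = 7779/13 = 598.3846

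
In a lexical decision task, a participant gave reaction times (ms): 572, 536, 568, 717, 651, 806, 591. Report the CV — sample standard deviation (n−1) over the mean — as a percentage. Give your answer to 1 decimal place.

15.3%

n = 7, Σ = 4441, M = 634.4286
Σ(x−M)² = 56413.714; s = √(56413.714/6) = 96.9654
CV = 96.9654 / 634.4286 = 0.15284 = 15.284%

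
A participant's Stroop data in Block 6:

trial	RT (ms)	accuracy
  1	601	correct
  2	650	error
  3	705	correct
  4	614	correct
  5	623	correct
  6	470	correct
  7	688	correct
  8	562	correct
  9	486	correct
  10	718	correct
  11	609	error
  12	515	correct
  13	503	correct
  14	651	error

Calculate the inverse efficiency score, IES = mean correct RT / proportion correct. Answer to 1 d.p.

750.3 ms

Correct trials (n=11): 601, 705, 614, 623, 470, 688, 562, 486, 718, 515, 503
Mean correct RT = 6485/11 = 589.5455 ms
Proportion correct = 11/14
IES = 589.5455 / (11/14) = 750.331 ms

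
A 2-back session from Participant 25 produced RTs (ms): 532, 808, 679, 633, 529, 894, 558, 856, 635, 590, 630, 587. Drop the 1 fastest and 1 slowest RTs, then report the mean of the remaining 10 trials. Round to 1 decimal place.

Sorted: 529, 532, 558, 587, 590, 630, 633, 635, 679, 808, 856, 894
Drop lowest 1 (529) and highest 1 (894)
Remaining (n=10): Σ = 6508, mean = 6508/10 = 650.800

650.8 ms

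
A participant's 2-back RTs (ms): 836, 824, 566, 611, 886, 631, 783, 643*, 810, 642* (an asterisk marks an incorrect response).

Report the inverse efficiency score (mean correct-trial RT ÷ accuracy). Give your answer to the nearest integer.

929 ms

Correct trials (n=8): 836, 824, 566, 611, 886, 631, 783, 810
Mean correct RT = 5947/8 = 743.3750 ms
Proportion correct = 8/10
IES = 743.3750 / (8/10) = 929.219 ms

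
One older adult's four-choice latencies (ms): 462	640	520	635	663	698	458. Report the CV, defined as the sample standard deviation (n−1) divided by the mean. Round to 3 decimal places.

0.171

n = 7, Σ = 4076, M = 582.2857
Σ(x−M)² = 59809.429; s = √(59809.429/6) = 99.8411
CV = 99.8411 / 582.2857 = 0.17146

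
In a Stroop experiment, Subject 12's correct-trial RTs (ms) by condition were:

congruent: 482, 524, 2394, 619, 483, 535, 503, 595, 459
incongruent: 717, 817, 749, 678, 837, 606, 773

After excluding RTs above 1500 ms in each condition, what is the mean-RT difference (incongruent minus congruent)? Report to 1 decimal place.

214.6 ms

congruent: exclude 2394
M(congruent) = 4200/8 = 525.000
M(incongruent) = 5177/7 = 739.571
Difference = 739.571 − 525.000 = 214.571 ms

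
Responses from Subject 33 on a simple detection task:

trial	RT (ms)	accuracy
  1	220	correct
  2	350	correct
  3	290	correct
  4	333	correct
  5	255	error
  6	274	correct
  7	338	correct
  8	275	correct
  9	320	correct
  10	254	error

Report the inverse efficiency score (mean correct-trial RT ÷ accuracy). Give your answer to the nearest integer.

Correct trials (n=8): 220, 350, 290, 333, 274, 338, 275, 320
Mean correct RT = 2400/8 = 300.0000 ms
Proportion correct = 8/10
IES = 300.0000 / (8/10) = 375.000 ms

375 ms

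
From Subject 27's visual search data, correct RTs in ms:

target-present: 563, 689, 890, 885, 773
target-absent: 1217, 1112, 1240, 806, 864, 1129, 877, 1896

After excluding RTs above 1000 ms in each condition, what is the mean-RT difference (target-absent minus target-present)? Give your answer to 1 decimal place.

target-absent: exclude 1217, 1112, 1240, 1129, 1896
M(target-present) = 3800/5 = 760.000
M(target-absent) = 2547/3 = 849.000
Difference = 849.000 − 760.000 = 89.000 ms

89.0 ms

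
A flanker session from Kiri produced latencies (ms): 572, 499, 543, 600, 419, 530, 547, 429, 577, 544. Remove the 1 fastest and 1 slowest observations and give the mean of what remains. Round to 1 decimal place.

530.1 ms

Sorted: 419, 429, 499, 530, 543, 544, 547, 572, 577, 600
Drop lowest 1 (419) and highest 1 (600)
Remaining (n=8): Σ = 4241, mean = 4241/8 = 530.125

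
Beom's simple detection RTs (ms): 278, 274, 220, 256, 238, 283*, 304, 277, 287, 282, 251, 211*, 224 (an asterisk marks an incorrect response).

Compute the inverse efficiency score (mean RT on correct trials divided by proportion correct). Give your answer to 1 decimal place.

310.6 ms

Correct trials (n=11): 278, 274, 220, 256, 238, 304, 277, 287, 282, 251, 224
Mean correct RT = 2891/11 = 262.8182 ms
Proportion correct = 11/13
IES = 262.8182 / (11/13) = 310.603 ms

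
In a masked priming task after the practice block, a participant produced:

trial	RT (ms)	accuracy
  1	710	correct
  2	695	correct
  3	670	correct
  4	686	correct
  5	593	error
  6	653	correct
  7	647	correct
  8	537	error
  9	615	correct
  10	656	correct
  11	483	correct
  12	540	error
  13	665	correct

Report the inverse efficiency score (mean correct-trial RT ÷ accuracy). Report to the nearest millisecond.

842 ms

Correct trials (n=10): 710, 695, 670, 686, 653, 647, 615, 656, 483, 665
Mean correct RT = 6480/10 = 648.0000 ms
Proportion correct = 10/13
IES = 648.0000 / (10/13) = 842.400 ms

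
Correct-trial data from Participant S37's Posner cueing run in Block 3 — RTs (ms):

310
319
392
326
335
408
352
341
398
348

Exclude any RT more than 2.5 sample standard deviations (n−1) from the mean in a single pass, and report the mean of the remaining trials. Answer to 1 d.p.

352.9 ms

n = 10, ΣRT = 3529, M = 352.900
Σ(x−M)² = 10798.90; s = √(10798.90/9) = 34.639
Cutoffs: 352.900 ± 2.5·34.639 → [266.3, 439.5]
No RTs fall outside the cutoffs; all 10 retained. Mean = 3529/10 = 352.900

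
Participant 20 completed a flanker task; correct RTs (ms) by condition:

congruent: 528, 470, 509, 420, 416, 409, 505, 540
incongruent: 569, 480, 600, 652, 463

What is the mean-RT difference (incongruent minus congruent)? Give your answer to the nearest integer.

78 ms

M(congruent) = 3797/8 = 474.625
M(incongruent) = 2764/5 = 552.800
Difference = 552.800 − 474.625 = 78.175 ms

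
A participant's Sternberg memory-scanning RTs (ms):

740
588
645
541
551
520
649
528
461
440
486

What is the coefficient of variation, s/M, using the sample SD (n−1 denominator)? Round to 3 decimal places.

n = 11, Σ = 6149, M = 559.0000
Σ(x−M)² = 81062.000; s = √(81062.000/10) = 90.0344
CV = 90.0344 / 559.0000 = 0.16106

0.161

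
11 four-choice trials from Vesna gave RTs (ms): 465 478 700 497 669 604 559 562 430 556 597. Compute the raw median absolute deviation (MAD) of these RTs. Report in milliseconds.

Sorted: 430, 465, 478, 497, 556, 559, 562, 597, 604, 669, 700 → median = 559
|x − 559|: 94, 81, 141, 62, 110, 45, 0, 3, 129, 3, 38
Sorted deviations: 0, 3, 3, 38, 45, 62, 81, 94, 110, 129, 141 → MAD = 62

62 ms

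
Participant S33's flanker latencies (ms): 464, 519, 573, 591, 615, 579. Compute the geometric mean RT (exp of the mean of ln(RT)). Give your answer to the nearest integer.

554 ms

ln(RT): 6.1399, 6.2519, 6.3509, 6.3818, 6.4216, 6.3613
Mean ln(RT) = 37.9074/6 = 6.31790
Geometric mean = exp(6.31790) = 554.41 ms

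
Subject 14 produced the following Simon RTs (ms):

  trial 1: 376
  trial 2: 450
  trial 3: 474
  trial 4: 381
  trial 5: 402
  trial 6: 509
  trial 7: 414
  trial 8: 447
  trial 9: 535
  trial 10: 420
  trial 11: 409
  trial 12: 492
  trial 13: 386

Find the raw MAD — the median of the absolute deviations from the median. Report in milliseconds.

Sorted: 376, 381, 386, 402, 409, 414, 420, 447, 450, 474, 492, 509, 535 → median = 420
|x − 420|: 44, 30, 54, 39, 18, 89, 6, 27, 115, 0, 11, 72, 34
Sorted deviations: 0, 6, 11, 18, 27, 30, 34, 39, 44, 54, 72, 89, 115 → MAD = 34

34 ms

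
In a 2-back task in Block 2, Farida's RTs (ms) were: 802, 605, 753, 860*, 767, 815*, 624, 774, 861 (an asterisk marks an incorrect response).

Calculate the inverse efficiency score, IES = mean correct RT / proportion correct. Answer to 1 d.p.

952.5 ms

Correct trials (n=7): 802, 605, 753, 767, 624, 774, 861
Mean correct RT = 5186/7 = 740.8571 ms
Proportion correct = 7/9
IES = 740.8571 / (7/9) = 952.531 ms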